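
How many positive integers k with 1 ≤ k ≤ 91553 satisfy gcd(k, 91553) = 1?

Prime factorization: 91553 = 7 · 11 · 29 · 41.
φ(91553) = 91553 · (1 − 1/7) · (1 − 1/11) · (1 − 1/29) · (1 − 1/41)
       = 91553 · 67200/91553 = 67200.

67200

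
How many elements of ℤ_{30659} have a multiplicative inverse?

27720

Prime factorization: 30659 = 23 · 31 · 43.
φ(23) = 23 − 1 = 22.
φ(31) = 31 − 1 = 30.
φ(43) = 43 − 1 = 42.
φ(30659) = 22 × 30 × 42 = 27720.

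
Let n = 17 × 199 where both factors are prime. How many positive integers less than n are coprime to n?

3168

φ(3383) = 3383 · (1 − 1/17) · (1 − 1/199)
       = 3383 · 3168/3383 = 3168.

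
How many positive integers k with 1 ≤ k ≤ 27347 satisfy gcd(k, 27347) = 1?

Prime factorization: 27347 = 23 × 29 × 41.
φ(23) = 23 − 1 = 22.
φ(29) = 29 − 1 = 28.
φ(41) = 41 − 1 = 40.
Since φ is multiplicative, φ(27347) = 22 · 28 · 40 = 24640.

24640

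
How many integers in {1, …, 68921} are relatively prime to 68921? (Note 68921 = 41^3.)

67240

φ(41^3) = 41^2·(41−1) = 1681·40 = 67240.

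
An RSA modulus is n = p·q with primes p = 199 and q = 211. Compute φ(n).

41580

φ(41989) = 41989 · (1 − 1/199) · (1 − 1/211)
       = 41989 · 41580/41989 = 41580.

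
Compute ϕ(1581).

Factor 1581: 1581 = 3 × 17 × 31.
φ(1581) = 1581 · (1 − 1/3) · (1 − 1/17) · (1 − 1/31)
       = 1581 · 960/1581 = 960.

960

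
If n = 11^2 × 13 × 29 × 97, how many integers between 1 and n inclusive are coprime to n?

φ(11^2) = 11^1·(11−1) = 11·10 = 110.
φ(13) = 13 − 1 = 12.
φ(29) = 29 − 1 = 28.
φ(97) = 97 − 1 = 96.
Since φ is multiplicative, φ(4424849) = 110 · 12 · 28 · 96 = 3548160.

3548160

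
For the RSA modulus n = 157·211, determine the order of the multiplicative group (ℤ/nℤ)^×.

32760

φ(157) = 157 − 1 = 156.
φ(211) = 211 − 1 = 210.
Since φ is multiplicative, φ(33127) = 156 · 210 = 32760.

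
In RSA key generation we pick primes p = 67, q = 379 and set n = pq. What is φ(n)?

For distinct primes, φ(pq) = (p−1)(q−1) = 66 × 378 = 24948.

24948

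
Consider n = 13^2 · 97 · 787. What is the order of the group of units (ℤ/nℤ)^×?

φ(12901291) = 12901291 · (1 − 1/13) · (1 − 1/97) · (1 − 1/787)
       = 12901291 · 905472/992407 = 11771136.

11771136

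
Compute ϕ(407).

407 = 11 * 37.
φ(407) = 407 · (1 − 1/11) · (1 − 1/37)
       = 407 · 360/407 = 360.

360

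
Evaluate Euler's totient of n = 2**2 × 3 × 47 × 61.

φ(34404) = 34404 · (1 − 1/2) · (1 − 1/3) · (1 − 1/47) · (1 − 1/61)
       = 34404 · 5520/17202 = 11040.

11040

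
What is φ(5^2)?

20

φ(5^2) = 5^2 − 5^1 = 25 − 5 = 20.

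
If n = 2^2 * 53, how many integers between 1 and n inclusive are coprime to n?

104

φ(212) = 212 · (1 − 1/2) · (1 − 1/53)
       = 212 · 52/106 = 104.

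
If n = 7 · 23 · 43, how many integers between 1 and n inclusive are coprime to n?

5544

φ(7) = 7 − 1 = 6.
φ(23) = 23 − 1 = 22.
φ(43) = 43 − 1 = 42.
φ(6923) = 6 × 22 × 42 = 5544.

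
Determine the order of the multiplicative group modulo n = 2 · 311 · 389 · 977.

φ(2) = 2 − 1 = 1.
φ(311) = 311 − 1 = 310.
φ(389) = 389 − 1 = 388.
φ(977) = 977 − 1 = 976.
Multiply: 1 · 310 · 388 · 976 = 117393280.

117393280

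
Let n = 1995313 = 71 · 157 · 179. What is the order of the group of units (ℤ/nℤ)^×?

φ(1995313) = 1995313 · (1 − 1/71) · (1 − 1/157) · (1 − 1/179)
       = 1995313 · 1943760/1995313 = 1943760.

1943760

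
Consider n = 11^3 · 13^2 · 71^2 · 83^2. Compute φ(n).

6384961783200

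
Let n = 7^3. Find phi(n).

294

φ(7^3) = 7^2·(7−1) = 49·6 = 294.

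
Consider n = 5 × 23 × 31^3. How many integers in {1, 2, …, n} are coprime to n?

2537040

φ(3425965) = 3425965 · (1 − 1/5) · (1 − 1/23) · (1 − 1/31)
       = 3425965 · 2640/3565 = 2537040.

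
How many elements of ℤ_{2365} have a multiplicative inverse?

Factor 2365: 2365 = 5 × 11 × 43.
φ(2365) = 2365 · (1 − 1/5) · (1 − 1/11) · (1 − 1/43)
       = 2365 · 1680/2365 = 1680.

1680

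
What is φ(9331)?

7560

9331 = 7 · 31 · 43.
φ(7) = 7 − 1 = 6.
φ(31) = 31 − 1 = 30.
φ(43) = 43 − 1 = 42.
φ(9331) = 6 × 30 × 42 = 7560.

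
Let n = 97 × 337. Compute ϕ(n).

32256

φ(32689) = 32689 · (1 − 1/97) · (1 − 1/337)
       = 32689 · 32256/32689 = 32256.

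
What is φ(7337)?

6160

Prime factorization: 7337 = 11 × 23 × 29.
φ(11) = 11 − 1 = 10.
φ(23) = 23 − 1 = 22.
φ(29) = 29 − 1 = 28.
φ(7337) = 10 × 22 × 28 = 6160.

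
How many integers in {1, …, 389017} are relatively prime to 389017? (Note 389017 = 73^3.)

φ(389017) = 389017 · (1 − 1/73)
       = 389017 · 72/73 = 383688.

383688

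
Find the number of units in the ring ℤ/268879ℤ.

Factor 268879: 268879 = 13^2 · 37 · 43.
φ(13^2) = 13^2 − 13^1 = 169 − 13 = 156.
φ(37) = 37 − 1 = 36.
φ(43) = 43 − 1 = 42.
Multiply: 156 · 36 · 42 = 235872.

235872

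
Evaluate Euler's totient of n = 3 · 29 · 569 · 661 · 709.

14863242240

φ(23199531447) = 23199531447 · (1 − 1/3) · (1 − 1/29) · (1 − 1/569) · (1 − 1/661) · (1 − 1/709)
       = 23199531447 · 14863242240/23199531447 = 14863242240.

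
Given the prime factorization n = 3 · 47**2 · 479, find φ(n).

2066872

φ(3) = 3 − 1 = 2.
φ(47^2) = 47^2 − 47^1 = 2209 − 47 = 2162.
φ(479) = 479 − 1 = 478.
Multiply: 2 · 2162 · 478 = 2066872.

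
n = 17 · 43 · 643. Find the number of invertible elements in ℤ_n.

431424

φ(470033) = 470033 · (1 − 1/17) · (1 − 1/43) · (1 − 1/643)
       = 470033 · 431424/470033 = 431424.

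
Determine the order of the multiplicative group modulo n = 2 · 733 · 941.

688080

φ(1379506) = 1379506 · (1 − 1/2) · (1 − 1/733) · (1 − 1/941)
       = 1379506 · 688080/1379506 = 688080.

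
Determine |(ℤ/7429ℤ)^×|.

6336

Prime factorization: 7429 = 17 * 19 * 23.
φ(7429) = 7429 · (1 − 1/17) · (1 − 1/19) · (1 − 1/23)
       = 7429 · 6336/7429 = 6336.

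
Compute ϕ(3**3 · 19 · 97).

31104

φ(3^3) = 3^2·(3−1) = 9·2 = 18.
φ(19) = 19 − 1 = 18.
φ(97) = 97 − 1 = 96.
Since φ is multiplicative, φ(49761) = 18 · 18 · 96 = 31104.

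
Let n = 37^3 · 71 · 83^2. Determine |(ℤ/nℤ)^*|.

23479883280

φ(24775344707) = 24775344707 · (1 − 1/37) · (1 − 1/71) · (1 − 1/83)
       = 24775344707 · 206640/218041 = 23479883280.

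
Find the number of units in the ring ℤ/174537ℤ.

100800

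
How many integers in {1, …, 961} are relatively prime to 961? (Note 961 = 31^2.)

φ(31^2) = 31^2 − 31^1 = 961 − 31 = 930.

930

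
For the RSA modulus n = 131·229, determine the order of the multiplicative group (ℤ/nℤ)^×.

29640

φ(pq) = (p−1)(q−1) = 130 · 228 = 29640.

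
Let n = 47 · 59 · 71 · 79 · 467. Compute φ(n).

φ(7263604519) = 7263604519 · (1 − 1/47) · (1 − 1/59) · (1 − 1/71) · (1 − 1/79) · (1 − 1/467)
       = 7263604519 · 6788352480/7263604519 = 6788352480.

6788352480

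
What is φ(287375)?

Prime factorization: 287375 = 5^3 * 11^2 * 19.
φ(5^3) = 5^2·(5−1) = 25·4 = 100.
φ(11^2) = 11^1·(11−1) = 11·10 = 110.
φ(19) = 19 − 1 = 18.
Multiply: 100 · 110 · 18 = 198000.

198000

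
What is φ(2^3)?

φ(8) = 8 · (1 − 1/2)
       = 8 · 1/2 = 4.

4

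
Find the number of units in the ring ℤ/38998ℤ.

17280

38998 = 2 · 17 · 31 · 37.
φ(2) = 2 − 1 = 1.
φ(17) = 17 − 1 = 16.
φ(31) = 31 − 1 = 30.
φ(37) = 37 − 1 = 36.
φ(38998) = 1 × 16 × 30 × 36 = 17280.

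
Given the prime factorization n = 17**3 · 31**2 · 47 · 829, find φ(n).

φ(17^3) = 17^3 − 17^2 = 4913 − 289 = 4624.
φ(31^2) = 31^1·(31−1) = 31·30 = 930.
φ(47) = 47 − 1 = 46.
φ(829) = 829 − 1 = 828.
Since φ is multiplicative, φ(183959635459) = 4624 · 930 · 46 · 828 = 163790588160.

163790588160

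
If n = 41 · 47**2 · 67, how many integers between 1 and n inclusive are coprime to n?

5707680

φ(6068123) = 6068123 · (1 − 1/41) · (1 − 1/47) · (1 − 1/67)
       = 6068123 · 121440/129109 = 5707680.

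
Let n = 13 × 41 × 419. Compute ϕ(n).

200640

φ(223327) = 223327 · (1 − 1/13) · (1 − 1/41) · (1 − 1/419)
       = 223327 · 200640/223327 = 200640.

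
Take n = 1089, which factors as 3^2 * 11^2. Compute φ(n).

φ(1089) = 1089 · (1 − 1/3) · (1 − 1/11)
       = 1089 · 20/33 = 660.

660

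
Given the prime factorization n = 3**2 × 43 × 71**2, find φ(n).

1252440

φ(3^2) = 3^2 − 3^1 = 9 − 3 = 6.
φ(43) = 43 − 1 = 42.
φ(71^2) = 71^2 − 71^1 = 5041 − 71 = 4970.
φ(1950867) = 6 × 42 × 4970 = 1252440.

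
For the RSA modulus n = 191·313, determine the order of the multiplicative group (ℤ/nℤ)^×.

59280

For distinct primes, φ(pq) = (p−1)(q−1) = 190 × 312 = 59280.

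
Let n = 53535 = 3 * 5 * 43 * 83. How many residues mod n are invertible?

φ(3) = 3 − 1 = 2.
φ(5) = 5 − 1 = 4.
φ(43) = 43 − 1 = 42.
φ(83) = 83 − 1 = 82.
Since φ is multiplicative, φ(53535) = 2 · 4 · 42 · 82 = 27552.

27552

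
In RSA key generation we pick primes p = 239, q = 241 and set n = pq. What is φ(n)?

φ(239) = 239 − 1 = 238.
φ(241) = 241 − 1 = 240.
Since φ is multiplicative, φ(57599) = 238 · 240 = 57120.

57120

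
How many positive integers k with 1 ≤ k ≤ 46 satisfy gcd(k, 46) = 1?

Factor 46: 46 = 2 · 23.
φ(2) = 2 − 1 = 1.
φ(23) = 23 − 1 = 22.
Since φ is multiplicative, φ(46) = 1 · 22 = 22.

22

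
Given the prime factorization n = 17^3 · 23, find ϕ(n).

φ(112999) = 112999 · (1 − 1/17) · (1 − 1/23)
       = 112999 · 352/391 = 101728.

101728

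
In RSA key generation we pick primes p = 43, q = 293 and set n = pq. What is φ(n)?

φ(pq) = (p−1)(q−1) = 42 · 292 = 12264.

12264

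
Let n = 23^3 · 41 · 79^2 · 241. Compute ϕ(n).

688448217600

φ(750306294607) = 750306294607 · (1 − 1/23) · (1 − 1/41) · (1 − 1/79) · (1 − 1/241)
       = 750306294607 · 16473600/17953777 = 688448217600.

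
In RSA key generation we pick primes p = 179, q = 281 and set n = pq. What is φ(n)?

φ(179) = 179 − 1 = 178.
φ(281) = 281 − 1 = 280.
Since φ is multiplicative, φ(50299) = 178 · 280 = 49840.

49840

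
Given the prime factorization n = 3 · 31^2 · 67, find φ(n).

122760

φ(3) = 3 − 1 = 2.
φ(31^2) = 31^1·(31−1) = 31·30 = 930.
φ(67) = 67 − 1 = 66.
Multiply: 2 · 930 · 66 = 122760.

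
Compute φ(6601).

5280

Prime factorization: 6601 = 7 * 23 * 41.
φ(7) = 7 − 1 = 6.
φ(23) = 23 − 1 = 22.
φ(41) = 41 − 1 = 40.
Since φ is multiplicative, φ(6601) = 6 · 22 · 40 = 5280.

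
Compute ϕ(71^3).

φ(357911) = 357911 · (1 − 1/71)
       = 357911 · 70/71 = 352870.

352870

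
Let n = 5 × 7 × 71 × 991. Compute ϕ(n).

1663200

φ(2462635) = 2462635 · (1 − 1/5) · (1 − 1/7) · (1 − 1/71) · (1 − 1/991)
       = 2462635 · 1663200/2462635 = 1663200.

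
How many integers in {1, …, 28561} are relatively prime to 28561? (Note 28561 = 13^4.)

φ(28561) = 28561 · (1 − 1/13)
       = 28561 · 12/13 = 26364.

26364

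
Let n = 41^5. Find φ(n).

113030440

φ(41^5) = 41^4·(41−1) = 2825761·40 = 113030440.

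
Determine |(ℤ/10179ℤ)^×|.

Prime factorization: 10179 = 3^3 × 13 × 29.
φ(10179) = 10179 · (1 − 1/3) · (1 − 1/13) · (1 − 1/29)
       = 10179 · 672/1131 = 6048.

6048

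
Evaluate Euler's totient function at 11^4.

φ(11^4) = 11^3·(11−1) = 1331·10 = 13310.

13310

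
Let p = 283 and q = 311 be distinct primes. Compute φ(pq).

87420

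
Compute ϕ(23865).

12096

First factor: 23865 = 3 * 5 * 37 * 43.
φ(3) = 3 − 1 = 2.
φ(5) = 5 − 1 = 4.
φ(37) = 37 − 1 = 36.
φ(43) = 43 − 1 = 42.
Multiply: 2 · 4 · 36 · 42 = 12096.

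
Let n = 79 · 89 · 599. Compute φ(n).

4104672

φ(4211569) = 4211569 · (1 − 1/79) · (1 − 1/89) · (1 − 1/599)
       = 4211569 · 4104672/4211569 = 4104672.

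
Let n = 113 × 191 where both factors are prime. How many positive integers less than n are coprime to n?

21280

φ(n) = (p − 1)(q − 1) = (113−1)(191−1) = 112·190 = 21280.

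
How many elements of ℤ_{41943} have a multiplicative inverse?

Prime factorization: 41943 = 3 * 11 * 31 * 41.
φ(3) = 3 − 1 = 2.
φ(11) = 11 − 1 = 10.
φ(31) = 31 − 1 = 30.
φ(41) = 41 − 1 = 40.
φ(41943) = 2 × 10 × 30 × 40 = 24000.

24000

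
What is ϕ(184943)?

147840

Prime factorization: 184943 = 11 * 17 * 23 * 43.
φ(184943) = 184943 · (1 − 1/11) · (1 − 1/17) · (1 − 1/23) · (1 − 1/43)
       = 184943 · 147840/184943 = 147840.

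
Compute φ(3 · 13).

φ(3) = 3 − 1 = 2.
φ(13) = 13 − 1 = 12.
Multiply: 2 · 12 = 24.

24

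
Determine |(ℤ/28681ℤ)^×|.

28681 = 23 · 29 · 43.
φ(28681) = 28681 · (1 − 1/23) · (1 − 1/29) · (1 − 1/43)
       = 28681 · 25872/28681 = 25872.

25872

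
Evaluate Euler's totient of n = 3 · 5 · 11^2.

880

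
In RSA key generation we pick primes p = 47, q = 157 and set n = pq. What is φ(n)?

φ(7379) = 7379 · (1 − 1/47) · (1 − 1/157)
       = 7379 · 7176/7379 = 7176.

7176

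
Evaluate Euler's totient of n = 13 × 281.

φ(13) = 13 − 1 = 12.
φ(281) = 281 − 1 = 280.
Since φ is multiplicative, φ(3653) = 12 · 280 = 3360.

3360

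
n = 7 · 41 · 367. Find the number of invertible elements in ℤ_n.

φ(105329) = 105329 · (1 − 1/7) · (1 − 1/41) · (1 − 1/367)
       = 105329 · 87840/105329 = 87840.

87840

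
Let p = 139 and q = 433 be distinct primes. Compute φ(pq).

59616

φ(60187) = 60187 · (1 − 1/139) · (1 − 1/433)
       = 60187 · 59616/60187 = 59616.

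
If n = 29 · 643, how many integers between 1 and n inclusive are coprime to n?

φ(18647) = 18647 · (1 − 1/29) · (1 − 1/643)
       = 18647 · 17976/18647 = 17976.

17976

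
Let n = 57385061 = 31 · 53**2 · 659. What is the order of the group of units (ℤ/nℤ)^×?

54403440

φ(57385061) = 57385061 · (1 − 1/31) · (1 − 1/53) · (1 − 1/659)
       = 57385061 · 1026480/1082737 = 54403440.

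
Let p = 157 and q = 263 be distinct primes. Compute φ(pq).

For distinct primes, φ(pq) = (p−1)(q−1) = 156 × 262 = 40872.

40872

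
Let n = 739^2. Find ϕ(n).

φ(546121) = 546121 · (1 − 1/739)
       = 546121 · 738/739 = 545382.

545382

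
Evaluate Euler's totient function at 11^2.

110

φ(11^2) = 11^1·(11−1) = 11·10 = 110.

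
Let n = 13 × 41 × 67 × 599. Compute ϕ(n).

18944640

φ(13) = 13 − 1 = 12.
φ(41) = 41 − 1 = 40.
φ(67) = 67 − 1 = 66.
φ(599) = 599 − 1 = 598.
Multiply: 12 · 40 · 66 · 598 = 18944640.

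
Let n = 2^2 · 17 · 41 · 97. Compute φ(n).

φ(270436) = 270436 · (1 − 1/2) · (1 − 1/17) · (1 − 1/41) · (1 − 1/97)
       = 270436 · 61440/135218 = 122880.

122880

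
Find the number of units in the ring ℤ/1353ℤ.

Factor 1353: 1353 = 3 * 11 * 41.
φ(1353) = 1353 · (1 − 1/3) · (1 − 1/11) · (1 − 1/41)
       = 1353 · 800/1353 = 800.

800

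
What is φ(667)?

616

Prime factorization: 667 = 23 · 29.
φ(23) = 23 − 1 = 22.
φ(29) = 29 − 1 = 28.
φ(667) = 22 × 28 = 616.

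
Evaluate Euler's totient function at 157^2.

24492

φ(157^2) = 157^1·(157−1) = 157·156 = 24492.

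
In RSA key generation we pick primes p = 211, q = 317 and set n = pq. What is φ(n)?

φ(pq) = (p−1)(q−1) = 210 · 316 = 66360.

66360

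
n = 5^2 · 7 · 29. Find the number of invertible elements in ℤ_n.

φ(5075) = 5075 · (1 − 1/5) · (1 − 1/7) · (1 − 1/29)
       = 5075 · 672/1015 = 3360.

3360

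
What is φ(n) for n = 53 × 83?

φ(53) = 53 − 1 = 52.
φ(83) = 83 − 1 = 82.
Since φ is multiplicative, φ(4399) = 52 · 82 = 4264.

4264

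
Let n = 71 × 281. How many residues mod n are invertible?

19600

φ(71) = 71 − 1 = 70.
φ(281) = 281 − 1 = 280.
Since φ is multiplicative, φ(19951) = 70 · 280 = 19600.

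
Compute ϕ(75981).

45360

First factor: 75981 = 3 · 19 · 31 · 43.
φ(3) = 3 − 1 = 2.
φ(19) = 19 − 1 = 18.
φ(31) = 31 − 1 = 30.
φ(43) = 43 − 1 = 42.
Multiply: 2 · 18 · 30 · 42 = 45360.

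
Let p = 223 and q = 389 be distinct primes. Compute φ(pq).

86136

φ(223) = 223 − 1 = 222.
φ(389) = 389 − 1 = 388.
Since φ is multiplicative, φ(86747) = 222 · 388 = 86136.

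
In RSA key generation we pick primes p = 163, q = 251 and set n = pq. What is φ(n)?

φ(40913) = 40913 · (1 − 1/163) · (1 − 1/251)
       = 40913 · 40500/40913 = 40500.

40500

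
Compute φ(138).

Prime factorization: 138 = 2 · 3 · 23.
φ(138) = 138 · (1 − 1/2) · (1 − 1/3) · (1 − 1/23)
       = 138 · 44/138 = 44.

44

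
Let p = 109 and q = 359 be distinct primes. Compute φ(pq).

38664

φ(n) = (p − 1)(q − 1) = (109−1)(359−1) = 108·358 = 38664.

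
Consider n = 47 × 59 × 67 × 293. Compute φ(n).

51417696

φ(54436763) = 54436763 · (1 − 1/47) · (1 − 1/59) · (1 − 1/67) · (1 − 1/293)
       = 54436763 · 51417696/54436763 = 51417696.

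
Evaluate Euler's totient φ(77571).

44928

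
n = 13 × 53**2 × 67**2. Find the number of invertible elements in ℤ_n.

146244384

φ(13) = 13 − 1 = 12.
φ(53^2) = 53^2 − 53^1 = 2809 − 53 = 2756.
φ(67^2) = 67^1·(67−1) = 67·66 = 4422.
Multiply: 12 · 2756 · 4422 = 146244384.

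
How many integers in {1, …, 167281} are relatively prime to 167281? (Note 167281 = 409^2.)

φ(409^2) = 409^1·(409−1) = 409·408 = 166872.

166872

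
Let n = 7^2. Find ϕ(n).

φ(49) = 49 · (1 − 1/7)
       = 49 · 6/7 = 42.

42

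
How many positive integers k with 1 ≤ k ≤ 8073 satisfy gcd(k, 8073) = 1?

4752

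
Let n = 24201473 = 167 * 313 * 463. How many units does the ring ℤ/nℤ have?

φ(24201473) = 24201473 · (1 − 1/167) · (1 − 1/313) · (1 − 1/463)
       = 24201473 · 23927904/24201473 = 23927904.

23927904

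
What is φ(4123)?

4123 = 7 · 19 · 31.
φ(4123) = 4123 · (1 − 1/7) · (1 − 1/19) · (1 − 1/31)
       = 4123 · 3240/4123 = 3240.

3240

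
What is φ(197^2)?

38612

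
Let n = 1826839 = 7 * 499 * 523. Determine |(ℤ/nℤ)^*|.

1559736

φ(1826839) = 1826839 · (1 − 1/7) · (1 − 1/499) · (1 − 1/523)
       = 1826839 · 1559736/1826839 = 1559736.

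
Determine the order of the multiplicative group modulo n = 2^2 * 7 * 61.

φ(1708) = 1708 · (1 − 1/2) · (1 − 1/7) · (1 − 1/61)
       = 1708 · 360/854 = 720.

720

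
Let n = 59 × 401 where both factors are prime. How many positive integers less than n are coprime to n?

φ(n) = (p − 1)(q − 1) = (59−1)(401−1) = 58·400 = 23200.

23200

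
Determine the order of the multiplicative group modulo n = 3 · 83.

164

φ(3) = 3 − 1 = 2.
φ(83) = 83 − 1 = 82.
Since φ is multiplicative, φ(249) = 2 · 82 = 164.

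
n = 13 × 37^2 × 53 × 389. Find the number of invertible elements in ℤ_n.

φ(13) = 13 − 1 = 12.
φ(37^2) = 37^2 − 37^1 = 1369 − 37 = 1332.
φ(53) = 53 − 1 = 52.
φ(389) = 389 − 1 = 388.
φ(366920749) = 12 × 1332 × 52 × 388 = 322493184.

322493184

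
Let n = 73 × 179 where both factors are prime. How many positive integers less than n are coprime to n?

φ(13067) = 13067 · (1 − 1/73) · (1 − 1/179)
       = 13067 · 12816/13067 = 12816.

12816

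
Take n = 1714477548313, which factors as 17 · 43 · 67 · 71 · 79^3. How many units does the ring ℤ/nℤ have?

φ(17) = 17 − 1 = 16.
φ(43) = 43 − 1 = 42.
φ(67) = 67 − 1 = 66.
φ(71) = 71 − 1 = 70.
φ(79^3) = 79^3 − 79^2 = 493039 − 6241 = 486798.
φ(1714477548313) = 16 × 42 × 66 × 70 × 486798 = 1511332542720.

1511332542720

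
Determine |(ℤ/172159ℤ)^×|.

First factor: 172159 = 13 × 17 × 19 × 41.
φ(172159) = 172159 · (1 − 1/13) · (1 − 1/17) · (1 − 1/19) · (1 − 1/41)
       = 172159 · 138240/172159 = 138240.

138240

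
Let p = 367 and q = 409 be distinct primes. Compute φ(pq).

For distinct primes, φ(pq) = (p−1)(q−1) = 366 × 408 = 149328.

149328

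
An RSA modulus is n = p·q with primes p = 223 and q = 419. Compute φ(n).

92796

φ(pq) = (p−1)(q−1) = 222 · 418 = 92796.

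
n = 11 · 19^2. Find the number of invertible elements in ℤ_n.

3420

φ(11) = 11 − 1 = 10.
φ(19^2) = 19^2 − 19^1 = 361 − 19 = 342.
Since φ is multiplicative, φ(3971) = 10 · 342 = 3420.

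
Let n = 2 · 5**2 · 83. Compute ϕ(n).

1640

φ(4150) = 4150 · (1 − 1/2) · (1 − 1/5) · (1 − 1/83)
       = 4150 · 328/830 = 1640.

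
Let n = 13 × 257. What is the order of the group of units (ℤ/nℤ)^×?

φ(3341) = 3341 · (1 − 1/13) · (1 − 1/257)
       = 3341 · 3072/3341 = 3072.

3072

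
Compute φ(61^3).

223260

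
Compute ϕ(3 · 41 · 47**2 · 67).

11415360

φ(18204369) = 18204369 · (1 − 1/3) · (1 − 1/41) · (1 − 1/47) · (1 − 1/67)
       = 18204369 · 242880/387327 = 11415360.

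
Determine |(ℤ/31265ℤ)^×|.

22464

Prime factorization: 31265 = 5 * 13**2 * 37.
φ(5) = 5 − 1 = 4.
φ(13^2) = 13^1·(13−1) = 13·12 = 156.
φ(37) = 37 − 1 = 36.
Multiply: 4 · 156 · 36 = 22464.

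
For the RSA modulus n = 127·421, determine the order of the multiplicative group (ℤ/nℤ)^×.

φ(n) = (p − 1)(q − 1) = (127−1)(421−1) = 126·420 = 52920.

52920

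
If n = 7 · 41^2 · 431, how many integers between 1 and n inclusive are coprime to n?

φ(5071577) = 5071577 · (1 − 1/7) · (1 − 1/41) · (1 − 1/431)
       = 5071577 · 103200/123697 = 4231200.

4231200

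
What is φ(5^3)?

100

φ(5^3) = 5^3 − 5^2 = 125 − 25 = 100.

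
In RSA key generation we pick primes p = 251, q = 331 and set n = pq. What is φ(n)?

82500

φ(251) = 251 − 1 = 250.
φ(331) = 331 − 1 = 330.
φ(83081) = 250 × 330 = 82500.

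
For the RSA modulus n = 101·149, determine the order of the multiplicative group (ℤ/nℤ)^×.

φ(pq) = (p−1)(q−1) = 100 · 148 = 14800.

14800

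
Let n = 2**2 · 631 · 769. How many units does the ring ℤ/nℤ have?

φ(1940956) = 1940956 · (1 − 1/2) · (1 − 1/631) · (1 − 1/769)
       = 1940956 · 483840/970478 = 967680.

967680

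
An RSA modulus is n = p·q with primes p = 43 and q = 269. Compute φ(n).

11256

φ(43) = 43 − 1 = 42.
φ(269) = 269 − 1 = 268.
φ(11567) = 42 × 268 = 11256.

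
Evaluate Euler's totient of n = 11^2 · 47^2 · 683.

162193240

φ(11^2) = 11^2 − 11^1 = 121 − 11 = 110.
φ(47^2) = 47^2 − 47^1 = 2209 − 47 = 2162.
φ(683) = 683 − 1 = 682.
Since φ is multiplicative, φ(182558387) = 110 · 2162 · 682 = 162193240.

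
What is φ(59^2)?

φ(59^2) = 59^2 − 59^1 = 3481 − 59 = 3422.

3422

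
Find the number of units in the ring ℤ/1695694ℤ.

Prime factorization: 1695694 = 2 · 7^2 · 11^3 · 13.
φ(1695694) = 1695694 · (1 − 1/2) · (1 − 1/7) · (1 − 1/11) · (1 − 1/13)
       = 1695694 · 720/2002 = 609840.

609840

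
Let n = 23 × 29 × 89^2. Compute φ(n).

4824512

φ(23) = 23 − 1 = 22.
φ(29) = 29 − 1 = 28.
φ(89^2) = 89^1·(89−1) = 89·88 = 7832.
Multiply: 22 · 28 · 7832 = 4824512.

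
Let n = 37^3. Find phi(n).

φ(37^3) = 37^2·(37−1) = 1369·36 = 49284.

49284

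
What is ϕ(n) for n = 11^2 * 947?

φ(114587) = 114587 · (1 − 1/11) · (1 − 1/947)
       = 114587 · 9460/10417 = 104060.

104060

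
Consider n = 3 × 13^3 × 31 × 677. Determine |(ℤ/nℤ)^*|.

82255680

φ(3) = 3 − 1 = 2.
φ(13^3) = 13^3 − 13^2 = 2197 − 169 = 2028.
φ(31) = 31 − 1 = 30.
φ(677) = 677 − 1 = 676.
φ(138325317) = 2 × 2028 × 30 × 676 = 82255680.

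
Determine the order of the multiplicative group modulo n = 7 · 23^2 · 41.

φ(7) = 7 − 1 = 6.
φ(23^2) = 23^2 − 23^1 = 529 − 23 = 506.
φ(41) = 41 − 1 = 40.
φ(151823) = 6 × 506 × 40 = 121440.

121440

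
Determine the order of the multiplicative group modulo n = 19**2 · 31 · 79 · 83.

φ(19^2) = 19^1·(19−1) = 19·18 = 342.
φ(31) = 31 − 1 = 30.
φ(79) = 79 − 1 = 78.
φ(83) = 83 − 1 = 82.
Since φ is multiplicative, φ(73379387) = 342 · 30 · 78 · 82 = 65622960.

65622960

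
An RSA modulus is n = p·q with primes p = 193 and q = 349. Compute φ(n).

φ(193) = 193 − 1 = 192.
φ(349) = 349 − 1 = 348.
φ(67357) = 192 × 348 = 66816.

66816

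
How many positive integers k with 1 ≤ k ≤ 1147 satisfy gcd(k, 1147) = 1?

Prime factorization: 1147 = 31 × 37.
φ(1147) = 1147 · (1 − 1/31) · (1 − 1/37)
       = 1147 · 1080/1147 = 1080.

1080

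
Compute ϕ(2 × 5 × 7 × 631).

15120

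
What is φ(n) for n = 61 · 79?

4680

φ(4819) = 4819 · (1 − 1/61) · (1 − 1/79)
       = 4819 · 4680/4819 = 4680.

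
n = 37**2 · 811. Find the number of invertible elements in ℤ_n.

φ(1110259) = 1110259 · (1 − 1/37) · (1 − 1/811)
       = 1110259 · 29160/30007 = 1078920.

1078920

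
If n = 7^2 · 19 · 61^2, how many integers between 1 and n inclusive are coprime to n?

2766960

φ(7^2) = 7^1·(7−1) = 7·6 = 42.
φ(19) = 19 − 1 = 18.
φ(61^2) = 61^2 − 61^1 = 3721 − 61 = 3660.
φ(3464251) = 42 × 18 × 3660 = 2766960.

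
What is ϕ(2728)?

Prime factorization: 2728 = 2^3 * 11 * 31.
φ(2^3) = 2^3 − 2^2 = 8 − 4 = 4.
φ(11) = 11 − 1 = 10.
φ(31) = 31 − 1 = 30.
Multiply: 4 · 10 · 30 = 1200.

1200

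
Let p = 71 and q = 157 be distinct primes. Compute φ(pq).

10920

For distinct primes, φ(pq) = (p−1)(q−1) = 70 × 156 = 10920.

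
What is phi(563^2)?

316406

φ(563^2) = 563^2 − 563^1 = 316969 − 563 = 316406.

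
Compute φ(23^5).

φ(23^5) = 23^5 − 23^4 = 6436343 − 279841 = 6156502.

6156502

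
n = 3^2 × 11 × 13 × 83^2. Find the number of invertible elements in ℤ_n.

4900320

φ(3^2) = 3^2 − 3^1 = 9 − 3 = 6.
φ(11) = 11 − 1 = 10.
φ(13) = 13 − 1 = 12.
φ(83^2) = 83^2 − 83^1 = 6889 − 83 = 6806.
Multiply: 6 · 10 · 12 · 6806 = 4900320.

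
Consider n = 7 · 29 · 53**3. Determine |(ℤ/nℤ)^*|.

φ(30222031) = 30222031 · (1 − 1/7) · (1 − 1/29) · (1 − 1/53)
       = 30222031 · 8736/10759 = 24539424.

24539424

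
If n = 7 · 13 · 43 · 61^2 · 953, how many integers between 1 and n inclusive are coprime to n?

10536583680

φ(7) = 7 − 1 = 6.
φ(13) = 13 − 1 = 12.
φ(43) = 43 − 1 = 42.
φ(61^2) = 61^1·(61−1) = 61·60 = 3660.
φ(953) = 953 − 1 = 952.
φ(13875940169) = 6 × 12 × 42 × 3660 × 952 = 10536583680.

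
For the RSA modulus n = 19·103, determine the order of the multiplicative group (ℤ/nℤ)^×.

For distinct primes, φ(pq) = (p−1)(q−1) = 18 × 102 = 1836.

1836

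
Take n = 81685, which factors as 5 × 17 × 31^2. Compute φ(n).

φ(81685) = 81685 · (1 − 1/5) · (1 − 1/17) · (1 − 1/31)
       = 81685 · 1920/2635 = 59520.

59520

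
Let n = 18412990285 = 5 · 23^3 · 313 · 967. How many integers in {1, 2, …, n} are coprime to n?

14030400384

φ(5) = 5 − 1 = 4.
φ(23^3) = 23^3 − 23^2 = 12167 − 529 = 11638.
φ(313) = 313 − 1 = 312.
φ(967) = 967 − 1 = 966.
Multiply: 4 · 11638 · 312 · 966 = 14030400384.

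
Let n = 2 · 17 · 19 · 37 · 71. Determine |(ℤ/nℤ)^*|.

725760

φ(1697042) = 1697042 · (1 − 1/2) · (1 − 1/17) · (1 − 1/19) · (1 − 1/37) · (1 − 1/71)
       = 1697042 · 725760/1697042 = 725760.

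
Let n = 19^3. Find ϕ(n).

6498

φ(6859) = 6859 · (1 − 1/19)
       = 6859 · 18/19 = 6498.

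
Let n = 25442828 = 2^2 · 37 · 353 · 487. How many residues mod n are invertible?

12317184

φ(25442828) = 25442828 · (1 − 1/2) · (1 − 1/37) · (1 − 1/353) · (1 − 1/487)
       = 25442828 · 6158592/12721414 = 12317184.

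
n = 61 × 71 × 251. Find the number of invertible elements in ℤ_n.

1050000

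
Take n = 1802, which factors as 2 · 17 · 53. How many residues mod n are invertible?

φ(2) = 2 − 1 = 1.
φ(17) = 17 − 1 = 16.
φ(53) = 53 − 1 = 52.
φ(1802) = 1 × 16 × 52 = 832.

832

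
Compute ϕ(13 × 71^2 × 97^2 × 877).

486502087680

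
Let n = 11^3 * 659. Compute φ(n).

796180

φ(877129) = 877129 · (1 − 1/11) · (1 − 1/659)
       = 877129 · 6580/7249 = 796180.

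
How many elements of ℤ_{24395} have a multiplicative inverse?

15360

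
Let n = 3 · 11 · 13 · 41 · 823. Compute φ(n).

φ(3) = 3 − 1 = 2.
φ(11) = 11 − 1 = 10.
φ(13) = 13 − 1 = 12.
φ(41) = 41 − 1 = 40.
φ(823) = 823 − 1 = 822.
φ(14475747) = 2 × 10 × 12 × 40 × 822 = 7891200.

7891200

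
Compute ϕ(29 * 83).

2296

φ(29) = 29 − 1 = 28.
φ(83) = 83 − 1 = 82.
Since φ is multiplicative, φ(2407) = 28 · 82 = 2296.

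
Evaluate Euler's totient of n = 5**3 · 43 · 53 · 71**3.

77066808000

φ(101959896125) = 101959896125 · (1 − 1/5) · (1 − 1/43) · (1 − 1/53) · (1 − 1/71)
       = 101959896125 · 611520/809045 = 77066808000.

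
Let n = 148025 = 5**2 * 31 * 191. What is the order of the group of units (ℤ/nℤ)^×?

114000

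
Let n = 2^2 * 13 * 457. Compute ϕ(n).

10944

φ(23764) = 23764 · (1 − 1/2) · (1 − 1/13) · (1 − 1/457)
       = 23764 · 5472/11882 = 10944.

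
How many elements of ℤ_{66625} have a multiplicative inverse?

Factor 66625: 66625 = 5^3 · 13 · 41.
φ(5^3) = 5^2·(5−1) = 25·4 = 100.
φ(13) = 13 − 1 = 12.
φ(41) = 41 − 1 = 40.
Since φ is multiplicative, φ(66625) = 100 · 12 · 40 = 48000.

48000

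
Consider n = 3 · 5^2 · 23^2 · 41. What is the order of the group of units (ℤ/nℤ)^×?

809600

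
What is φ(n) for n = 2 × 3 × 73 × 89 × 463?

φ(2) = 2 − 1 = 1.
φ(3) = 3 − 1 = 2.
φ(73) = 73 − 1 = 72.
φ(89) = 89 − 1 = 88.
φ(463) = 463 − 1 = 462.
φ(18048666) = 1 × 2 × 72 × 88 × 462 = 5854464.

5854464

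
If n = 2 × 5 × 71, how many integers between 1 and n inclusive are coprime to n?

φ(2) = 2 − 1 = 1.
φ(5) = 5 − 1 = 4.
φ(71) = 71 − 1 = 70.
φ(710) = 1 × 4 × 70 = 280.

280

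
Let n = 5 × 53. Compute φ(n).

208

φ(265) = 265 · (1 − 1/5) · (1 − 1/53)
       = 265 · 208/265 = 208.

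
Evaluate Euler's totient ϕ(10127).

8640

Prime factorization: 10127 = 13 × 19 × 41.
φ(13) = 13 − 1 = 12.
φ(19) = 19 − 1 = 18.
φ(41) = 41 − 1 = 40.
Multiply: 12 · 18 · 40 = 8640.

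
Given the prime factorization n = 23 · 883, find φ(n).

φ(23) = 23 − 1 = 22.
φ(883) = 883 − 1 = 882.
φ(20309) = 22 × 882 = 19404.

19404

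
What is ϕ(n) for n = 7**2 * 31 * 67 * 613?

50893920

φ(7^2) = 7^2 − 7^1 = 49 − 7 = 42.
φ(31) = 31 − 1 = 30.
φ(67) = 67 − 1 = 66.
φ(613) = 613 − 1 = 612.
Since φ is multiplicative, φ(62386849) = 42 · 30 · 66 · 612 = 50893920.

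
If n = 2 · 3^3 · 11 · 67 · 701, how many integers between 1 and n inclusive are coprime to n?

φ(2) = 2 − 1 = 1.
φ(3^3) = 3^3 − 3^2 = 27 − 9 = 18.
φ(11) = 11 − 1 = 10.
φ(67) = 67 − 1 = 66.
φ(701) = 701 − 1 = 700.
Since φ is multiplicative, φ(27898398) = 1 · 18 · 10 · 66 · 700 = 8316000.

8316000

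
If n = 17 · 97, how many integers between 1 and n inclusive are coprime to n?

1536

φ(1649) = 1649 · (1 − 1/17) · (1 − 1/97)
       = 1649 · 1536/1649 = 1536.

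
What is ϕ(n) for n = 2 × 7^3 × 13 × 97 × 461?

155796480

φ(398786206) = 398786206 · (1 − 1/2) · (1 − 1/7) · (1 − 1/13) · (1 − 1/97) · (1 − 1/461)
       = 398786206 · 3179520/8138494 = 155796480.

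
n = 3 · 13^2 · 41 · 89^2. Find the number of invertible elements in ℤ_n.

φ(3) = 3 − 1 = 2.
φ(13^2) = 13^1·(13−1) = 13·12 = 156.
φ(41) = 41 − 1 = 40.
φ(89^2) = 89^2 − 89^1 = 7921 − 89 = 7832.
Multiply: 2 · 156 · 40 · 7832 = 97743360.

97743360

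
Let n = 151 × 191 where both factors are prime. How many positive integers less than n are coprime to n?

28500

φ(151) = 151 − 1 = 150.
φ(191) = 191 − 1 = 190.
Multiply: 150 · 190 = 28500.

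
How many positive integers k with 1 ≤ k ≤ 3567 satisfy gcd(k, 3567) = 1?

2240

First factor: 3567 = 3 × 29 × 41.
φ(3567) = 3567 · (1 − 1/3) · (1 − 1/29) · (1 − 1/41)
       = 3567 · 2240/3567 = 2240.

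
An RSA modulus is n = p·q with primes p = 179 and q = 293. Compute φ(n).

φ(52447) = 52447 · (1 − 1/179) · (1 − 1/293)
       = 52447 · 51976/52447 = 51976.

51976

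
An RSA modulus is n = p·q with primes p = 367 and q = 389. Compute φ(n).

142008

φ(142763) = 142763 · (1 − 1/367) · (1 − 1/389)
       = 142763 · 142008/142763 = 142008.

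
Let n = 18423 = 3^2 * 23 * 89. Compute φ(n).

11616

φ(3^2) = 3^2 − 3^1 = 9 − 3 = 6.
φ(23) = 23 − 1 = 22.
φ(89) = 89 − 1 = 88.
Since φ is multiplicative, φ(18423) = 6 · 22 · 88 = 11616.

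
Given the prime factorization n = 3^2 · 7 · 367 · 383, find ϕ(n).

φ(3^2) = 3^1·(3−1) = 3·2 = 6.
φ(7) = 7 − 1 = 6.
φ(367) = 367 − 1 = 366.
φ(383) = 383 − 1 = 382.
Since φ is multiplicative, φ(8855343) = 6 · 6 · 366 · 382 = 5033232.

5033232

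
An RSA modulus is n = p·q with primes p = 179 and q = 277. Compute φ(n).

49128

φ(n) = (p − 1)(q − 1) = (179−1)(277−1) = 178·276 = 49128.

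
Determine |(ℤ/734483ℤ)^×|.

First factor: 734483 = 19 · 29 · 31 · 43.
φ(734483) = 734483 · (1 − 1/19) · (1 − 1/29) · (1 − 1/31) · (1 − 1/43)
       = 734483 · 635040/734483 = 635040.

635040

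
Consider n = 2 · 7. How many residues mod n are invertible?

6

φ(2) = 2 − 1 = 1.
φ(7) = 7 − 1 = 6.
Multiply: 1 · 6 = 6.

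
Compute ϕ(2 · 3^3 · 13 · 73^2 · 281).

317882880

φ(1051209198) = 1051209198 · (1 − 1/2) · (1 − 1/3) · (1 − 1/13) · (1 − 1/73) · (1 − 1/281)
       = 1051209198 · 483840/1600014 = 317882880.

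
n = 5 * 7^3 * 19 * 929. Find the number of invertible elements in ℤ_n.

φ(30271465) = 30271465 · (1 − 1/5) · (1 − 1/7) · (1 − 1/19) · (1 − 1/929)
       = 30271465 · 400896/617785 = 19643904.

19643904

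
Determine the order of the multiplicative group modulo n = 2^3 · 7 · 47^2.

φ(2^3) = 2^3 − 2^2 = 8 − 4 = 4.
φ(7) = 7 − 1 = 6.
φ(47^2) = 47^1·(47−1) = 47·46 = 2162.
Multiply: 4 · 6 · 2162 = 51888.

51888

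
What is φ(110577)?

67200

Factor 110577: 110577 = 3 × 29 × 31 × 41.
φ(3) = 3 − 1 = 2.
φ(29) = 29 − 1 = 28.
φ(31) = 31 − 1 = 30.
φ(41) = 41 − 1 = 40.
Multiply: 2 · 28 · 30 · 40 = 67200.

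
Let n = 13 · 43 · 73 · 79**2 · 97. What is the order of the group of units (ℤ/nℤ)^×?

21466238976

φ(24703619239) = 24703619239 · (1 − 1/13) · (1 − 1/43) · (1 − 1/73) · (1 − 1/79) · (1 − 1/97)
       = 24703619239 · 271724544/312704041 = 21466238976.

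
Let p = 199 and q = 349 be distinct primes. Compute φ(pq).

68904

φ(pq) = (p−1)(q−1) = 198 · 348 = 68904.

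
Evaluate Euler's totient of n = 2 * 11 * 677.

φ(2) = 2 − 1 = 1.
φ(11) = 11 − 1 = 10.
φ(677) = 677 − 1 = 676.
Since φ is multiplicative, φ(14894) = 1 · 10 · 676 = 6760.

6760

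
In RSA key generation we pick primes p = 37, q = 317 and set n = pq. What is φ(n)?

11376

For distinct primes, φ(pq) = (p−1)(q−1) = 36 × 316 = 11376.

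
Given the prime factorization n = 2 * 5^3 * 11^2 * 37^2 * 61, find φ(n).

879120000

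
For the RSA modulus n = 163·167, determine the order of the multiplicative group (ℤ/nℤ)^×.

φ(27221) = 27221 · (1 − 1/163) · (1 − 1/167)
       = 27221 · 26892/27221 = 26892.

26892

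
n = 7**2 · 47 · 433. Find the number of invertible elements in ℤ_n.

834624

φ(7^2) = 7^2 − 7^1 = 49 − 7 = 42.
φ(47) = 47 − 1 = 46.
φ(433) = 433 − 1 = 432.
Since φ is multiplicative, φ(997199) = 42 · 46 · 432 = 834624.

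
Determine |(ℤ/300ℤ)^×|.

80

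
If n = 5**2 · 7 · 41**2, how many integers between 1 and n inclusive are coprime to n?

196800

φ(294175) = 294175 · (1 − 1/5) · (1 − 1/7) · (1 − 1/41)
       = 294175 · 960/1435 = 196800.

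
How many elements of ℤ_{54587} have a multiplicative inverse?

Factor 54587: 54587 = 13**2 · 17 · 19.
φ(54587) = 54587 · (1 − 1/13) · (1 − 1/17) · (1 − 1/19)
       = 54587 · 3456/4199 = 44928.

44928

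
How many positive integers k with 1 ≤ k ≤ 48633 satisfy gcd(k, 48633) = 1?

48633 = 3 · 13 · 29 · 43.
φ(48633) = 48633 · (1 − 1/3) · (1 − 1/13) · (1 − 1/29) · (1 − 1/43)
       = 48633 · 28224/48633 = 28224.

28224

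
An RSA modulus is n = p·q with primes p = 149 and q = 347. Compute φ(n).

51208

φ(pq) = (p−1)(q−1) = 148 · 346 = 51208.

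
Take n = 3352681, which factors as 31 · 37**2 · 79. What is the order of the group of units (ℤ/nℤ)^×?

3116880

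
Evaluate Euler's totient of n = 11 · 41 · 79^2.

2464800

φ(11) = 11 − 1 = 10.
φ(41) = 41 − 1 = 40.
φ(79^2) = 79^1·(79−1) = 79·78 = 6162.
Since φ is multiplicative, φ(2814691) = 10 · 40 · 6162 = 2464800.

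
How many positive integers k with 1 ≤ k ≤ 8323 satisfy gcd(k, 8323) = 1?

First factor: 8323 = 7 * 29 * 41.
φ(8323) = 8323 · (1 − 1/7) · (1 − 1/29) · (1 − 1/41)
       = 8323 · 6720/8323 = 6720.

6720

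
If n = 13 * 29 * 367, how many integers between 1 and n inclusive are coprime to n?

φ(138359) = 138359 · (1 − 1/13) · (1 − 1/29) · (1 − 1/367)
       = 138359 · 122976/138359 = 122976.

122976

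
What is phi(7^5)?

φ(7^5) = 7^4·(7−1) = 2401·6 = 14406.

14406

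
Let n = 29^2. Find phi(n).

φ(841) = 841 · (1 − 1/29)
       = 841 · 28/29 = 812.

812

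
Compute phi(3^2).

6

φ(3^2) = 3^1·(3−1) = 3·2 = 6.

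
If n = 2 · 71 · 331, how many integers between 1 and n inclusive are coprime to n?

φ(47002) = 47002 · (1 − 1/2) · (1 − 1/71) · (1 − 1/331)
       = 47002 · 23100/47002 = 23100.

23100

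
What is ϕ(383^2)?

φ(146689) = 146689 · (1 − 1/383)
       = 146689 · 382/383 = 146306.

146306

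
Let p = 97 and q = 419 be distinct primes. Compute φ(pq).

For distinct primes, φ(pq) = (p−1)(q−1) = 96 × 418 = 40128.

40128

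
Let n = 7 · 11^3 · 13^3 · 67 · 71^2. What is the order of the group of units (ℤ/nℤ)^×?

φ(7) = 7 − 1 = 6.
φ(11^3) = 11^2·(11−1) = 121·10 = 1210.
φ(13^3) = 13^3 − 13^2 = 2197 − 169 = 2028.
φ(67) = 67 − 1 = 66.
φ(71^2) = 71^1·(71−1) = 71·70 = 4970.
φ(6913494991403) = 6 × 1210 × 2028 × 66 × 4970 = 4829530305600.

4829530305600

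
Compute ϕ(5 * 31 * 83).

9840

φ(5) = 5 − 1 = 4.
φ(31) = 31 − 1 = 30.
φ(83) = 83 − 1 = 82.
Since φ is multiplicative, φ(12865) = 4 · 30 · 82 = 9840.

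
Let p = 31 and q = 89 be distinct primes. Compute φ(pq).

φ(2759) = 2759 · (1 − 1/31) · (1 − 1/89)
       = 2759 · 2640/2759 = 2640.

2640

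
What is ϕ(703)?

648

703 = 19 · 37.
φ(703) = 703 · (1 − 1/19) · (1 − 1/37)
       = 703 · 648/703 = 648.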